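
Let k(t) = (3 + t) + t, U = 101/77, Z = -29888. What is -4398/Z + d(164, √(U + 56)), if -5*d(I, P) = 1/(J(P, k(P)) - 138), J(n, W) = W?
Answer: 1026054501/6902499104 + 2*√339801/6928365 ≈ 0.14882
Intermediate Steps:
U = 101/77 (U = 101*(1/77) = 101/77 ≈ 1.3117)
k(t) = 3 + 2*t
d(I, P) = -1/(5*(-135 + 2*P)) (d(I, P) = -1/(5*((3 + 2*P) - 138)) = -1/(5*(-135 + 2*P)))
-4398/Z + d(164, √(U + 56)) = -4398/(-29888) - 1/(-675 + 10*√(101/77 + 56)) = -4398*(-1/29888) - 1/(-675 + 10*√(4413/77)) = 2199/14944 - 1/(-675 + 10*(√339801/77)) = 2199/14944 - 1/(-675 + 10*√339801/77)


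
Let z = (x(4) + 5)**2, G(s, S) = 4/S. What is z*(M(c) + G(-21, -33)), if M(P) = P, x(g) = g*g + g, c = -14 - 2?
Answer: -332500/33 ≈ -10076.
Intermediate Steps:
c = -16
x(g) = g + g**2 (x(g) = g**2 + g = g + g**2)
z = 625 (z = (4*(1 + 4) + 5)**2 = (4*5 + 5)**2 = (20 + 5)**2 = 25**2 = 625)
z*(M(c) + G(-21, -33)) = 625*(-16 + 4/(-33)) = 625*(-16 + 4*(-1/33)) = 625*(-16 - 4/33) = 625*(-532/33) = -332500/33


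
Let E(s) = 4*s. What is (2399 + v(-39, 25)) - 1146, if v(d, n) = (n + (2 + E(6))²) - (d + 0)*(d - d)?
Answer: 1954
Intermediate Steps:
v(d, n) = 676 + n (v(d, n) = (n + (2 + 4*6)²) - (d + 0)*(d - d) = (n + (2 + 24)²) - d*0 = (n + 26²) - 1*0 = (n + 676) + 0 = (676 + n) + 0 = 676 + n)
(2399 + v(-39, 25)) - 1146 = (2399 + (676 + 25)) - 1146 = (2399 + 701) - 1146 = 3100 - 1146 = 1954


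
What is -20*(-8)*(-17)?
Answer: -2720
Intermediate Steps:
-20*(-8)*(-17) = 160*(-17) = -2720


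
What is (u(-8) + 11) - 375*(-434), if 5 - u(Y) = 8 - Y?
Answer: 162750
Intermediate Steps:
u(Y) = -3 + Y (u(Y) = 5 - (8 - Y) = 5 + (-8 + Y) = -3 + Y)
(u(-8) + 11) - 375*(-434) = ((-3 - 8) + 11) - 375*(-434) = (-11 + 11) + 162750 = 0 + 162750 = 162750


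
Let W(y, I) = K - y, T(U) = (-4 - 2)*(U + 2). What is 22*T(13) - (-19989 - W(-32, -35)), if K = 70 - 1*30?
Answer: 18081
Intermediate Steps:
T(U) = -12 - 6*U (T(U) = -6*(2 + U) = -12 - 6*U)
K = 40 (K = 70 - 30 = 40)
W(y, I) = 40 - y
22*T(13) - (-19989 - W(-32, -35)) = 22*(-12 - 6*13) - (-19989 - (40 - 1*(-32))) = 22*(-12 - 78) - (-19989 - (40 + 32)) = 22*(-90) - (-19989 - 1*72) = -1980 - (-19989 - 72) = -1980 - 1*(-20061) = -1980 + 20061 = 18081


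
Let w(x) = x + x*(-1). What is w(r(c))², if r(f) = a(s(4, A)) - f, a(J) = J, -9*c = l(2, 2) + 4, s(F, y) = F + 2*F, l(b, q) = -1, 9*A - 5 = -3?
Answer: 0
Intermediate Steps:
A = 2/9 (A = 5/9 + (⅑)*(-3) = 5/9 - ⅓ = 2/9 ≈ 0.22222)
s(F, y) = 3*F
c = -⅓ (c = -(-1 + 4)/9 = -⅑*3 = -⅓ ≈ -0.33333)
r(f) = 12 - f (r(f) = 3*4 - f = 12 - f)
w(x) = 0 (w(x) = x - x = 0)
w(r(c))² = 0² = 0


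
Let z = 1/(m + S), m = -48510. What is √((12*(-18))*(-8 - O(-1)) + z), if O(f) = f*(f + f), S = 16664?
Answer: √2190602234714/31846 ≈ 46.476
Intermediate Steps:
O(f) = 2*f² (O(f) = f*(2*f) = 2*f²)
z = -1/31846 (z = 1/(-48510 + 16664) = 1/(-31846) = -1/31846 ≈ -3.1401e-5)
√((12*(-18))*(-8 - O(-1)) + z) = √((12*(-18))*(-8 - 2*(-1)²) - 1/31846) = √(-216*(-8 - 2) - 1/31846) = √(-216*(-10) - 1/31846) = √(2160 - 1/31846) = √(68787359/31846) = √2190602234714/31846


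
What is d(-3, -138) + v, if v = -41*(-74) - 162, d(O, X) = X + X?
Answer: 2596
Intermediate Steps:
d(O, X) = 2*X
v = 2872 (v = 3034 - 162 = 2872)
d(-3, -138) + v = 2*(-138) + 2872 = -276 + 2872 = 2596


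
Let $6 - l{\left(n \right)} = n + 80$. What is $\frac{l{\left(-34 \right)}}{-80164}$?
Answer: $\frac{10}{20041} \approx 0.00049898$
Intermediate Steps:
$l{\left(n \right)} = -74 - n$ ($l{\left(n \right)} = 6 - \left(n + 80\right) = 6 - \left(80 + n\right) = -74 - n$)
$\frac{l{\left(-34 \right)}}{-80164} = \frac{-74 - -34}{-80164} = \left(-74 + 34\right) \left(- \frac{1}{80164}\right) = \left(-40\right) \left(- \frac{1}{80164}\right) = \frac{10}{20041}$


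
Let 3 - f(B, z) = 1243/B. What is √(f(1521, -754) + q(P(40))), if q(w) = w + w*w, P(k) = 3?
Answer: 2*√5393/39 ≈ 3.7660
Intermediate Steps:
f(B, z) = 3 - 1243/B
q(w) = w + w²
√(f(1521, -754) + q(P(40))) = √((3 - 1243/1521) + 3*(1 + 3)) = √((3 - 1243*1/1521) + 3*4) = √((3 - 1243/1521) + 12) = √(3320/1521 + 12) = √(21572/1521) = 2*√5393/39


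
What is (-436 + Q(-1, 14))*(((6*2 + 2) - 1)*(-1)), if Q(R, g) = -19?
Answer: 5915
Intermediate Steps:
(-436 + Q(-1, 14))*(((6*2 + 2) - 1)*(-1)) = (-436 - 19)*(((6*2 + 2) - 1)*(-1)) = -455*((12 + 2) - 1)*(-1) = -455*(14 - 1)*(-1) = -5915*(-1) = -455*(-13) = 5915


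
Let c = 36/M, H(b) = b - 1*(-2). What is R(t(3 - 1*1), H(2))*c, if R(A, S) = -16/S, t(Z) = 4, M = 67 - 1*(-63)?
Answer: -72/65 ≈ -1.1077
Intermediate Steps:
M = 130 (M = 67 + 63 = 130)
H(b) = 2 + b (H(b) = b + 2 = 2 + b)
c = 18/65 (c = 36/130 = 36*(1/130) = 18/65 ≈ 0.27692)
R(t(3 - 1*1), H(2))*c = -16/(2 + 2)*(18/65) = -16/4*(18/65) = -16*¼*(18/65) = -4*18/65 = -72/65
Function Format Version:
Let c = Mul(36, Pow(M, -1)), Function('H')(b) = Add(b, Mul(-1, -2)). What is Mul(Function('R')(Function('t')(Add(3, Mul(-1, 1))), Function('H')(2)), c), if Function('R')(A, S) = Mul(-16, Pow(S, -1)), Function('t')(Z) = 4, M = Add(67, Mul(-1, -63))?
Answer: Rational(-72, 65) ≈ -1.1077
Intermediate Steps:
M = 130 (M = Add(67, 63) = 130)
Function('H')(b) = Add(2, b) (Function('H')(b) = Add(b, 2) = Add(2, b))
c = Rational(18, 65) (c = Mul(36, Pow(130, -1)) = Mul(36, Rational(1, 130)) = Rational(18, 65) ≈ 0.27692)
Mul(Function('R')(Function('t')(Add(3, Mul(-1, 1))), Function('H')(2)), c) = Mul(Mul(-16, Pow(Add(2, 2), -1)), Rational(18, 65)) = Mul(Mul(-16, Pow(4, -1)), Rational(18, 65)) = Mul(Mul(-16, Rational(1, 4)), Rational(18, 65)) = Mul(-4, Rational(18, 65)) = Rational(-72, 65)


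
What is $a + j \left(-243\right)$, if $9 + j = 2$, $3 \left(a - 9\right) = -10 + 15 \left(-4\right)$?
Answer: $\frac{5060}{3} \approx 1686.7$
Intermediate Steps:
$a = - \frac{43}{3}$ ($a = 9 + \frac{-10 + 15 \left(-4\right)}{3} = 9 + \frac{-10 - 60}{3} = 9 + \frac{1}{3} \left(-70\right) = 9 - \frac{70}{3} = - \frac{43}{3} \approx -14.333$)
$j = -7$ ($j = -9 + 2 = -7$)
$a + j \left(-243\right) = - \frac{43}{3} - -1701 = - \frac{43}{3} + 1701 = \frac{5060}{3}$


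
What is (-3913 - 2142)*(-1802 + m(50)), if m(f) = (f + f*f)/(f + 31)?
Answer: 289453220/27 ≈ 1.0720e+7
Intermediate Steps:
m(f) = (f + f²)/(31 + f)
(-3913 - 2142)*(-1802 + m(50)) = (-3913 - 2142)*(-1802 + 50*(1 + 50)/(31 + 50)) = -6055*(-1802 + 50*51/81) = -6055*(-1802 + 50*(1/81)*51) = -6055*(-1802 + 850/27) = -6055*(-47804/27) = 289453220/27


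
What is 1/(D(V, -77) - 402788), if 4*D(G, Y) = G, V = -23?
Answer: -4/1611175 ≈ -2.4827e-6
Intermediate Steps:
D(G, Y) = G/4
1/(D(V, -77) - 402788) = 1/((1/4)*(-23) - 402788) = 1/(-23/4 - 402788) = 1/(-1611175/4) = -4/1611175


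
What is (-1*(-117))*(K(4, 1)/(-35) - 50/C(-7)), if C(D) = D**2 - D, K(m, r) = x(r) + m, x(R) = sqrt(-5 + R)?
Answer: -16497/140 - 234*I/35 ≈ -117.84 - 6.6857*I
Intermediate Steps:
K(m, r) = m + sqrt(-5 + r) (K(m, r) = sqrt(-5 + r) + m = m + sqrt(-5 + r))
(-1*(-117))*(K(4, 1)/(-35) - 50/C(-7)) = (-1*(-117))*((4 + sqrt(-5 + 1))/(-35) - 50*(-1/(7*(-1 - 7)))) = 117*((4 + sqrt(-4))*(-1/35) - 50/((-7*(-8)))) = 117*((4 + 2*I)*(-1/35) - 50/56) = 117*((-4/35 - 2*I/35) - 50*1/56) = 117*((-4/35 - 2*I/35) - 25/28) = 117*(-141/140 - 2*I/35) = -16497/140 - 234*I/35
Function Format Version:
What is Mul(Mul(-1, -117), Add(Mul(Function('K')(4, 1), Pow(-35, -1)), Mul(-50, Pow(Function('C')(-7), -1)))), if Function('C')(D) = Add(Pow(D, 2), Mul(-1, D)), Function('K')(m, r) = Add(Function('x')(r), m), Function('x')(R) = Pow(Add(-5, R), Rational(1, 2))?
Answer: Add(Rational(-16497, 140), Mul(Rational(-234, 35), I)) ≈ Add(-117.84, Mul(-6.6857, I))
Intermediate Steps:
Function('K')(m, r) = Add(m, Pow(Add(-5, r), Rational(1, 2))) (Function('K')(m, r) = Add(Pow(Add(-5, r), Rational(1, 2)), m) = Add(m, Pow(Add(-5, r), Rational(1, 2))))
Mul(Mul(-1, -117), Add(Mul(Function('K')(4, 1), Pow(-35, -1)), Mul(-50, Pow(Function('C')(-7), -1)))) = Mul(Mul(-1, -117), Add(Mul(Add(4, Pow(Add(-5, 1), Rational(1, 2))), Pow(-35, -1)), Mul(-50, Pow(Mul(-7, Add(-1, -7)), -1)))) = Mul(117, Add(Mul(Add(4, Pow(-4, Rational(1, 2))), Rational(-1, 35)), Mul(-50, Pow(Mul(-7, -8), -1)))) = Mul(117, Add(Mul(Add(4, Mul(2, I)), Rational(-1, 35)), Mul(-50, Pow(56, -1)))) = Mul(117, Add(Add(Rational(-4, 35), Mul(Rational(-2, 35), I)), Mul(-50, Rational(1, 56)))) = Mul(117, Add(Add(Rational(-4, 35), Mul(Rational(-2, 35), I)), Rational(-25, 28))) = Mul(117, Add(Rational(-141, 140), Mul(Rational(-2, 35), I))) = Add(Rational(-16497, 140), Mul(Rational(-234, 35), I))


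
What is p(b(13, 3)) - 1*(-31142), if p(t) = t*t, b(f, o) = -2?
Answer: 31146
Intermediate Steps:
p(t) = t²
p(b(13, 3)) - 1*(-31142) = (-2)² - 1*(-31142) = 4 + 31142 = 31146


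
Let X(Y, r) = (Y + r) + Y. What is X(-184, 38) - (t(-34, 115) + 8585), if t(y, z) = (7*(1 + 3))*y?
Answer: -7963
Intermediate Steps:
t(y, z) = 28*y (t(y, z) = (7*4)*y = 28*y)
X(Y, r) = r + 2*Y
X(-184, 38) - (t(-34, 115) + 8585) = (38 + 2*(-184)) - (28*(-34) + 8585) = (38 - 368) - (-952 + 8585) = -330 - 1*7633 = -330 - 7633 = -7963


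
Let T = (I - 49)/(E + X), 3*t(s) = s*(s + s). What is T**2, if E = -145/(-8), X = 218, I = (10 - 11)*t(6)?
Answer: 341056/3568321 ≈ 0.095579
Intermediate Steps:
t(s) = 2*s**2/3 (t(s) = (s*(s + s))/3 = (s*(2*s))/3 = (2*s**2)/3 = 2*s**2/3)
I = -24 (I = (10 - 11)*((2/3)*6**2) = -2*36/3 = -1*24 = -24)
E = 145/8 (E = -145*(-1/8) = 145/8 ≈ 18.125)
T = -584/1889 (T = (-24 - 49)/(145/8 + 218) = -73/1889/8 = -73*8/1889 = -584/1889 ≈ -0.30916)
T**2 = (-584/1889)**2 = 341056/3568321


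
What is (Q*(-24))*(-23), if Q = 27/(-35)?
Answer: -14904/35 ≈ -425.83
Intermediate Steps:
Q = -27/35 (Q = 27*(-1/35) = -27/35 ≈ -0.77143)
(Q*(-24))*(-23) = -27/35*(-24)*(-23) = (648/35)*(-23) = -14904/35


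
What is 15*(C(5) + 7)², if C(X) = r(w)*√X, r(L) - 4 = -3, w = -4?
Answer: 810 + 210*√5 ≈ 1279.6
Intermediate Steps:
r(L) = 1 (r(L) = 4 - 3 = 1)
C(X) = √X (C(X) = 1*√X = √X)
15*(C(5) + 7)² = 15*(√5 + 7)² = 15*(7 + √5)²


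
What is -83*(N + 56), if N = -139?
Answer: 6889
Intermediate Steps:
-83*(N + 56) = -83*(-139 + 56) = -83*(-83) = 6889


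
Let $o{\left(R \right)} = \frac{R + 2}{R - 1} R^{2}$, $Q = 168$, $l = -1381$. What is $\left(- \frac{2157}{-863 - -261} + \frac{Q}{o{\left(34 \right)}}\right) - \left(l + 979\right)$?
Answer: $\frac{35292853}{86989} \approx 405.72$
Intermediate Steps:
$o{\left(R \right)} = \frac{R^{2} \left(2 + R\right)}{-1 + R}$ ($o{\left(R \right)} = \frac{2 + R}{-1 + R} R^{2} = \frac{R^{2} \left(2 + R\right)}{-1 + R}$)
$\left(- \frac{2157}{-863 - -261} + \frac{Q}{o{\left(34 \right)}}\right) - \left(l + 979\right) = \left(- \frac{2157}{-863 - -261} + \frac{168}{34^{2} \frac{1}{-1 + 34} \left(2 + 34\right)}\right) - \left(-1381 + 979\right) = \left(- \frac{2157}{-863 + 261} + \frac{168}{1156 \cdot \frac{1}{33} \cdot 36}\right) - -402 = \left(- \frac{2157}{-602} + \frac{168}{1156 \cdot \frac{1}{33} \cdot 36}\right) + 402 = \left(\left(-2157\right) \left(- \frac{1}{602}\right) + \frac{168}{\frac{13872}{11}}\right) + 402 = \left(\frac{2157}{602} + 168 \cdot \frac{11}{13872}\right) + 402 = \left(\frac{2157}{602} + \frac{77}{578}\right) + 402 = \frac{323275}{86989} + 402 = \frac{35292853}{86989}$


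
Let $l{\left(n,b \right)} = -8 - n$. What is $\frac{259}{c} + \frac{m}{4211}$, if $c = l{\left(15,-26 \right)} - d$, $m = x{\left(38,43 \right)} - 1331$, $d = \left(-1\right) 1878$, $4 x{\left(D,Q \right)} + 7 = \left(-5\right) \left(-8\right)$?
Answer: $- \frac{778887}{4463660} \approx -0.1745$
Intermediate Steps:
$x{\left(D,Q \right)} = \frac{33}{4}$ ($x{\left(D,Q \right)} = - \frac{7}{4} + \frac{\left(-5\right) \left(-8\right)}{4} = - \frac{7}{4} + \frac{1}{4} \cdot 40 = - \frac{7}{4} + 10 = \frac{33}{4}$)
$d = -1878$
$m = - \frac{5291}{4}$ ($m = \frac{33}{4} - 1331 = - \frac{5291}{4} \approx -1322.8$)
$c = 1855$ ($c = \left(-8 - 15\right) - -1878 = \left(-8 - 15\right) + 1878 = -23 + 1878 = 1855$)
$\frac{259}{c} + \frac{m}{4211} = \frac{259}{1855} - \frac{5291}{4 \cdot 4211} = 259 \cdot \frac{1}{1855} - \frac{5291}{16844} = \frac{37}{265} - \frac{5291}{16844} = - \frac{778887}{4463660}$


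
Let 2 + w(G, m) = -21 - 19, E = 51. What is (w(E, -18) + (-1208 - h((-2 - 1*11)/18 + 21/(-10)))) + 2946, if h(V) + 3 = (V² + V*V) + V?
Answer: 3413932/2025 ≈ 1685.9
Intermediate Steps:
h(V) = -3 + V + 2*V² (h(V) = -3 + ((V² + V*V) + V) = -3 + ((V² + V²) + V) = -3 + (2*V² + V) = -3 + (V + 2*V²) = -3 + V + 2*V²)
w(G, m) = -42 (w(G, m) = -2 + (-21 - 19) = -2 - 40 = -42)
(w(E, -18) + (-1208 - h((-2 - 1*11)/18 + 21/(-10)))) + 2946 = (-42 + (-1208 - (-3 + ((-2 - 1*11)/18 + 21/(-10)) + 2*((-2 - 1*11)/18 + 21/(-10))²))) + 2946 = (-42 + (-1208 - (-3 + ((-2 - 11)*(1/18) + 21*(-⅒)) + 2*((-2 - 11)*(1/18) + 21*(-⅒))²))) + 2946 = (-42 + (-1208 - (-3 + (-13*1/18 - 21/10) + 2*(-13*1/18 - 21/10)²))) + 2946 = (-42 + (-1208 - (-3 + (-13/18 - 21/10) + 2*(-13/18 - 21/10)²))) + 2946 = (-42 + (-1208 - (-3 - 127/45 + 2*(-127/45)²))) + 2946 = (-42 + (-1208 - (-3 - 127/45 + 2*(16129/2025)))) + 2946 = (-42 + (-1208 - (-3 - 127/45 + 32258/2025))) + 2946 = (-42 + (-1208 - 1*20468/2025)) + 2946 = (-42 + (-1208 - 20468/2025)) + 2946 = (-42 - 2466668/2025) + 2946 = -2551718/2025 + 2946 = 3413932/2025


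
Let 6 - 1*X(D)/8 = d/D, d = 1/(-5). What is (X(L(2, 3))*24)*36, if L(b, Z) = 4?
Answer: 209088/5 ≈ 41818.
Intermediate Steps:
d = -⅕ ≈ -0.20000
X(D) = 48 + 8/(5*D) (X(D) = 48 - (-8)/(5*D) = 48 + 8/(5*D))
(X(L(2, 3))*24)*36 = ((48 + (8/5)/4)*24)*36 = ((48 + (8/5)*(¼))*24)*36 = ((48 + ⅖)*24)*36 = ((242/5)*24)*36 = (5808/5)*36 = 209088/5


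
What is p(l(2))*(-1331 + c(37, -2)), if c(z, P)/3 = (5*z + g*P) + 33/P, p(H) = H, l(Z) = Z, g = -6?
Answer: -1579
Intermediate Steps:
c(z, P) = -18*P + 15*z + 99/P (c(z, P) = 3*((5*z - 6*P) + 33/P) = 3*((-6*P + 5*z) + 33/P) = 3*(-6*P + 5*z + 33/P) = -18*P + 15*z + 99/P)
p(l(2))*(-1331 + c(37, -2)) = 2*(-1331 + (-18*(-2) + 15*37 + 99/(-2))) = 2*(-1331 + (36 + 555 + 99*(-½))) = 2*(-1331 + (36 + 555 - 99/2)) = 2*(-1331 + 1083/2) = 2*(-1579/2) = -1579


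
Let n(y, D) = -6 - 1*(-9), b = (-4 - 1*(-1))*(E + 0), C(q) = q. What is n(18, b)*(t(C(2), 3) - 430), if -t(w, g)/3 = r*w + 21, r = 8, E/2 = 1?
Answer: -1623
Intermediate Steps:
E = 2 (E = 2*1 = 2)
b = -6 (b = (-4 - 1*(-1))*(2 + 0) = (-4 + 1)*2 = -3*2 = -6)
n(y, D) = 3 (n(y, D) = -6 + 9 = 3)
t(w, g) = -63 - 24*w (t(w, g) = -3*(8*w + 21) = -3*(21 + 8*w) = -63 - 24*w)
n(18, b)*(t(C(2), 3) - 430) = 3*((-63 - 24*2) - 430) = 3*((-63 - 48) - 430) = 3*(-111 - 430) = 3*(-541) = -1623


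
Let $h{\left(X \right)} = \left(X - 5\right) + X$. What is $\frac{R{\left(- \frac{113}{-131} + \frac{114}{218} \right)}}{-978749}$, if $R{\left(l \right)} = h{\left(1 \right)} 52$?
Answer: $\frac{156}{978749} \approx 0.00015939$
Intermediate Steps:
$h{\left(X \right)} = -5 + 2 X$ ($h{\left(X \right)} = \left(-5 + X\right) + X = -5 + 2 X$)
$R{\left(l \right)} = -156$ ($R{\left(l \right)} = \left(-5 + 2 \cdot 1\right) 52 = \left(-5 + 2\right) 52 = \left(-3\right) 52 = -156$)
$\frac{R{\left(- \frac{113}{-131} + \frac{114}{218} \right)}}{-978749} = - \frac{156}{-978749} = \left(-156\right) \left(- \frac{1}{978749}\right) = \frac{156}{978749}$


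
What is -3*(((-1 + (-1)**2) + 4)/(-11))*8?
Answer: 96/11 ≈ 8.7273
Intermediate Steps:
-3*(((-1 + (-1)**2) + 4)/(-11))*8 = -3*(((-1 + 1) + 4)*(-1/11))*8 = -3*((0 + 4)*(-1/11))*8 = -3*(4*(-1/11))*8 = -3*(-4/11)*8 = -(-12)*8/11 = -1*(-96/11) = 96/11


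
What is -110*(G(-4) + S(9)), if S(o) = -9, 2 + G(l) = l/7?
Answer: 8910/7 ≈ 1272.9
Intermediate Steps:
G(l) = -2 + l/7
-110*(G(-4) + S(9)) = -110*((-2 + (⅐)*(-4)) - 9) = -110*((-2 - 4/7) - 9) = -110*(-18/7 - 9) = -110*(-81/7) = 8910/7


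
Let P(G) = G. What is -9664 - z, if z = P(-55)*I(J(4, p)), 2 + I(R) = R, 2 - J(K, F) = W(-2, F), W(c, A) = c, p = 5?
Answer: -9554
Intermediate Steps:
J(K, F) = 4 (J(K, F) = 2 - 1*(-2) = 2 + 2 = 4)
I(R) = -2 + R
z = -110 (z = -55*(-2 + 4) = -55*2 = -110)
-9664 - z = -9664 - 1*(-110) = -9664 + 110 = -9554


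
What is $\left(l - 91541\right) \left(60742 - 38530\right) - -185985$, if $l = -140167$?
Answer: $-5146512111$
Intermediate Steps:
$\left(l - 91541\right) \left(60742 - 38530\right) - -185985 = \left(-140167 - 91541\right) \left(60742 - 38530\right) - -185985 = \left(-231708\right) 22212 + 185985 = -5146698096 + 185985 = -5146512111$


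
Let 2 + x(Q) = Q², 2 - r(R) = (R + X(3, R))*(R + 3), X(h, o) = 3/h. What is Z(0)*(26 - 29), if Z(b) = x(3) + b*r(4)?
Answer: -21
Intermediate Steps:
r(R) = 2 - (1 + R)*(3 + R) (r(R) = 2 - (R + 3/3)*(R + 3) = 2 - (R + 3*(⅓))*(3 + R) = 2 - (R + 1)*(3 + R) = 2 - (1 + R)*(3 + R))
x(Q) = -2 + Q²
Z(b) = 7 - 33*b (Z(b) = (-2 + 3²) + b*(-1 - 1*4² - 4*4) = (-2 + 9) + b*(-1 - 1*16 - 16) = 7 + b*(-1 - 16 - 16) = 7 + b*(-33) = 7 - 33*b)
Z(0)*(26 - 29) = (7 - 33*0)*(26 - 29) = (7 + 0)*(-3) = 7*(-3) = -21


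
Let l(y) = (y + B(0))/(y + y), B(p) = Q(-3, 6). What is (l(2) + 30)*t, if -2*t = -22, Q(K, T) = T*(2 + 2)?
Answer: 803/2 ≈ 401.50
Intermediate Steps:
Q(K, T) = 4*T (Q(K, T) = T*4 = 4*T)
t = 11 (t = -½*(-22) = 11)
B(p) = 24 (B(p) = 4*6 = 24)
l(y) = (24 + y)/(2*y) (l(y) = (y + 24)/(y + y) = (24 + y)/((2*y)) = (24 + y)*(1/(2*y)) = (24 + y)/(2*y))
(l(2) + 30)*t = ((½)*(24 + 2)/2 + 30)*11 = ((½)*(½)*26 + 30)*11 = (13/2 + 30)*11 = (73/2)*11 = 803/2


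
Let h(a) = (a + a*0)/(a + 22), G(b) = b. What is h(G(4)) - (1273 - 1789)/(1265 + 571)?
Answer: 865/1989 ≈ 0.43489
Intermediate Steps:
h(a) = a/(22 + a) (h(a) = (a + 0)/(22 + a) = a/(22 + a))
h(G(4)) - (1273 - 1789)/(1265 + 571) = 4/(22 + 4) - (1273 - 1789)/(1265 + 571) = 4/26 - (-516)/1836 = 4*(1/26) - (-516)/1836 = 2/13 - 1*(-43/153) = 2/13 + 43/153 = 865/1989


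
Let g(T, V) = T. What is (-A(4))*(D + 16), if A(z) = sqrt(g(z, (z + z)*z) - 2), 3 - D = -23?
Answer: -42*sqrt(2) ≈ -59.397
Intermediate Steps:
D = 26 (D = 3 - 1*(-23) = 3 + 23 = 26)
A(z) = sqrt(-2 + z) (A(z) = sqrt(z - 2) = sqrt(-2 + z))
(-A(4))*(D + 16) = (-sqrt(-2 + 4))*(26 + 16) = -sqrt(2)*42 = -42*sqrt(2)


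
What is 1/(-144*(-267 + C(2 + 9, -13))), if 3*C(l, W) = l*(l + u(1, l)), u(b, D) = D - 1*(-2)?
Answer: 1/25776 ≈ 3.8796e-5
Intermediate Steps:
u(b, D) = 2 + D (u(b, D) = D + 2 = 2 + D)
C(l, W) = l*(2 + 2*l)/3 (C(l, W) = (l*(l + (2 + l)))/3 = (l*(2 + 2*l))/3 = l*(2 + 2*l)/3)
1/(-144*(-267 + C(2 + 9, -13))) = 1/(-144*(-267 + 2*(2 + 9)*(1 + (2 + 9))/3)) = 1/(-144*(-267 + (⅔)*11*(1 + 11))) = 1/(-144*(-267 + (⅔)*11*12)) = 1/(-144*(-267 + 88)) = 1/(-144*(-179)) = 1/25776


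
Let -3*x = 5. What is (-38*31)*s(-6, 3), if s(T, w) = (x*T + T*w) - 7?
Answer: 17670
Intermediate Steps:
x = -5/3 (x = -⅓*5 = -5/3 ≈ -1.6667)
s(T, w) = -7 - 5*T/3 + T*w (s(T, w) = (-5*T/3 + T*w) - 7 = -7 - 5*T/3 + T*w)
(-38*31)*s(-6, 3) = (-38*31)*(-7 - 5/3*(-6) - 6*3) = -1178*(-7 + 10 - 18) = -1178*(-15) = 17670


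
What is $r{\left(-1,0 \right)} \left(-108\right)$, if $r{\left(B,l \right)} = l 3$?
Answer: $0$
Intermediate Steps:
$r{\left(B,l \right)} = 3 l$
$r{\left(-1,0 \right)} \left(-108\right) = 3 \cdot 0 \left(-108\right) = 0 \left(-108\right) = 0$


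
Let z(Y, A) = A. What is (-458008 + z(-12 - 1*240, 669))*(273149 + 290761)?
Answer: -257898035490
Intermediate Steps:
(-458008 + z(-12 - 1*240, 669))*(273149 + 290761) = (-458008 + 669)*(273149 + 290761) = -457339*563910 = -257898035490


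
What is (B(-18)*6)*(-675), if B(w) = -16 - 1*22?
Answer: 153900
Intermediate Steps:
B(w) = -38 (B(w) = -16 - 22 = -38)
(B(-18)*6)*(-675) = -38*6*(-675) = -228*(-675) = 153900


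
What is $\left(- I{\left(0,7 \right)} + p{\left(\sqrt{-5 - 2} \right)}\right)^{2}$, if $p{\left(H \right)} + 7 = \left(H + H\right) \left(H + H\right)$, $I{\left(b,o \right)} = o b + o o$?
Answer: $7056$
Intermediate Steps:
$I{\left(b,o \right)} = o^{2} + b o$ ($I{\left(b,o \right)} = b o + o^{2} = o^{2} + b o$)
$p{\left(H \right)} = -7 + 4 H^{2}$ ($p{\left(H \right)} = -7 + \left(H + H\right) \left(H + H\right) = -7 + 2 H 2 H = -7 + 4 H^{2}$)
$\left(- I{\left(0,7 \right)} + p{\left(\sqrt{-5 - 2} \right)}\right)^{2} = \left(- 7 \left(0 + 7\right) + \left(-7 + 4 \left(\sqrt{-5 - 2}\right)^{2}\right)\right)^{2} = \left(- 7 \cdot 7 + \left(-7 + 4 \left(\sqrt{-7}\right)^{2}\right)\right)^{2} = \left(\left(-1\right) 49 + \left(-7 + 4 \left(i \sqrt{7}\right)^{2}\right)\right)^{2} = \left(-49 + \left(-7 + 4 \left(-7\right)\right)\right)^{2} = \left(-49 - 35\right)^{2} = \left(-84\right)^{2} = 7056$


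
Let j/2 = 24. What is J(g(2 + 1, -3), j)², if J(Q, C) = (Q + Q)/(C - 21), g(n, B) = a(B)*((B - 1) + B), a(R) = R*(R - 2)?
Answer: 4900/81 ≈ 60.494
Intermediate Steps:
a(R) = R*(-2 + R)
j = 48 (j = 2*24 = 48)
g(n, B) = B*(-1 + 2*B)*(-2 + B) (g(n, B) = (B*(-2 + B))*((B - 1) + B) = (B*(-2 + B))*((-1 + B) + B) = (B*(-2 + B))*(-1 + 2*B) = B*(-1 + 2*B)*(-2 + B))
J(Q, C) = 2*Q/(-21 + C) (J(Q, C) = (2*Q)/(-21 + C) = 2*Q/(-21 + C))
J(g(2 + 1, -3), j)² = (2*(-3*(-1 + 2*(-3))*(-2 - 3))/(-21 + 48))² = (2*(-3*(-1 - 6)*(-5))/27)² = (2*(-3*(-7)*(-5))*(1/27))² = (2*(-105)*(1/27))² = (-70/9)² = 4900/81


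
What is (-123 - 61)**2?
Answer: 33856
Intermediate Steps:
(-123 - 61)**2 = (-184)**2 = 33856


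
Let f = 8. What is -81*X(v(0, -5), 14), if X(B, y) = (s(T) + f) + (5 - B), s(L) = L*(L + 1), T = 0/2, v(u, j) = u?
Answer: -1053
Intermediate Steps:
T = 0 (T = 0*(½) = 0)
s(L) = L*(1 + L)
X(B, y) = 13 - B (X(B, y) = (0*(1 + 0) + 8) + (5 - B) = (0*1 + 8) + (5 - B) = (0 + 8) + (5 - B) = 8 + (5 - B) = 13 - B)
-81*X(v(0, -5), 14) = -81*(13 - 1*0) = -81*(13 + 0) = -81*13 = -1053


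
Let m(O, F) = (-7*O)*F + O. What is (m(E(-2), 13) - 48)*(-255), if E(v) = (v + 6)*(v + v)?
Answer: -354960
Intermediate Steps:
E(v) = 2*v*(6 + v) (E(v) = (6 + v)*(2*v) = 2*v*(6 + v))
m(O, F) = O - 7*F*O (m(O, F) = -7*F*O + O = O - 7*F*O)
(m(E(-2), 13) - 48)*(-255) = ((2*(-2)*(6 - 2))*(1 - 7*13) - 48)*(-255) = ((2*(-2)*4)*(1 - 91) - 48)*(-255) = (-16*(-90) - 48)*(-255) = (1440 - 48)*(-255) = 1392*(-255) = -354960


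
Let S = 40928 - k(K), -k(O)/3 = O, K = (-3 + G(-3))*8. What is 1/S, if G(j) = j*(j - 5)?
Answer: 1/41432 ≈ 2.4136e-5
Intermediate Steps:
G(j) = j*(-5 + j)
K = 168 (K = (-3 - 3*(-5 - 3))*8 = (-3 - 3*(-8))*8 = (-3 + 24)*8 = 21*8 = 168)
k(O) = -3*O
S = 41432 (S = 40928 - (-3)*168 = 40928 - 1*(-504) = 40928 + 504 = 41432)
1/S = 1/41432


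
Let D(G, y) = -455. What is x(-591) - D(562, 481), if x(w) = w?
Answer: -136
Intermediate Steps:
x(-591) - D(562, 481) = -591 - 1*(-455) = -591 + 455 = -136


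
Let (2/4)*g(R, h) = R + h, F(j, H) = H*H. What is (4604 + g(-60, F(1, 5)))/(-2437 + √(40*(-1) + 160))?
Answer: -11049358/5938849 - 9068*√30/5938849 ≈ -1.8689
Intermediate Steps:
F(j, H) = H²
g(R, h) = 2*R + 2*h (g(R, h) = 2*(R + h) = 2*R + 2*h)
(4604 + g(-60, F(1, 5)))/(-2437 + √(40*(-1) + 160)) = (4604 + (2*(-60) + 2*5²))/(-2437 + √(40*(-1) + 160)) = (4604 + (-120 + 2*25))/(-2437 + √(-40 + 160)) = (4604 + (-120 + 50))/(-2437 + √120) = (4604 - 70)/(-2437 + 2*√30) = 4534/(-2437 + 2*√30)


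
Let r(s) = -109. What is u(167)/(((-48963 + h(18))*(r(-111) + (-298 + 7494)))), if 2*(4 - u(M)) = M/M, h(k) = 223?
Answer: -7/690840760 ≈ -1.0133e-8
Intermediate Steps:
u(M) = 7/2 (u(M) = 4 - M/(2*M) = 4 - ½*1 = 4 - ½ = 7/2)
u(167)/(((-48963 + h(18))*(r(-111) + (-298 + 7494)))) = 7/(2*(((-48963 + 223)*(-109 + (-298 + 7494))))) = 7/(2*((-48740*(-109 + 7196)))) = 7/(2*((-48740*7087))) = (7/2)/(-345420380) = (7/2)*(-1/345420380) = -7/690840760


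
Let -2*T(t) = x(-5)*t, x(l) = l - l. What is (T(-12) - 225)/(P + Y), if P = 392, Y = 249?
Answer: -225/641 ≈ -0.35101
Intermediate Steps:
x(l) = 0
T(t) = 0 (T(t) = -0*t = -1/2*0 = 0)
(T(-12) - 225)/(P + Y) = (0 - 225)/(392 + 249) = -225/641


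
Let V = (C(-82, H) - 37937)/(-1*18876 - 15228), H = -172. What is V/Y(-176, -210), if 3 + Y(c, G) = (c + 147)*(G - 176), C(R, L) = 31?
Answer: 18953/190828932 ≈ 9.9319e-5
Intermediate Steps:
Y(c, G) = -3 + (-176 + G)*(147 + c) (Y(c, G) = -3 + (c + 147)*(G - 176) = -3 + (147 + c)*(-176 + G) = -3 + (-176 + G)*(147 + c))
V = 18953/17052 (V = (31 - 37937)/(-1*18876 - 15228) = -37906/(-18876 - 15228) = -37906/(-34104) = -37906*(-1/34104) = 18953/17052 ≈ 1.1115)
V/Y(-176, -210) = 18953/(17052*(-25875 - 176*(-176) + 147*(-210) - 210*(-176))) = 18953/(17052*(-25875 + 30976 - 30870 + 36960)) = (18953/17052)/11191 = (18953/17052)*(1/11191) = 18953/190828932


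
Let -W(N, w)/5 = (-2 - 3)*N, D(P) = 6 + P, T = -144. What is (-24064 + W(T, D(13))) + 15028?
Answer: -12636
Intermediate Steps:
W(N, w) = 25*N (W(N, w) = -5*(-2 - 3)*N = -(-25)*N = 25*N)
(-24064 + W(T, D(13))) + 15028 = (-24064 + 25*(-144)) + 15028 = (-24064 - 3600) + 15028 = -27664 + 15028 = -12636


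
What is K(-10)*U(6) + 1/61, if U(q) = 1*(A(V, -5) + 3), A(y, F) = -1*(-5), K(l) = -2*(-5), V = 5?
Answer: 4881/61 ≈ 80.016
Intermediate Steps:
K(l) = 10
A(y, F) = 5
U(q) = 8 (U(q) = 1*(5 + 3) = 1*8 = 8)
K(-10)*U(6) + 1/61 = 10*8 + 1/61 = 80 + 1/61 = 4881/61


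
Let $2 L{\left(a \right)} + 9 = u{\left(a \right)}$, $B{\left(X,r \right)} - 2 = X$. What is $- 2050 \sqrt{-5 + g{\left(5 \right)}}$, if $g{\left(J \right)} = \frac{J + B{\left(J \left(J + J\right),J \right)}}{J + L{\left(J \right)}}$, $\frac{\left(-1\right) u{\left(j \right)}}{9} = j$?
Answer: $- \frac{1025 i \sqrt{3674}}{11} \approx - 5648.1 i$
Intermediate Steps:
$B{\left(X,r \right)} = 2 + X$
$u{\left(j \right)} = - 9 j$
$L{\left(a \right)} = - \frac{9}{2} - \frac{9 a}{2}$ ($L{\left(a \right)} = - \frac{9}{2} + \frac{\left(-9\right) a}{2} = - \frac{9}{2} - \frac{9 a}{2}$)
$g{\left(J \right)} = \frac{2 + J + 2 J^{2}}{- \frac{9}{2} - \frac{7 J}{2}}$ ($g{\left(J \right)} = \frac{J + \left(2 + J \left(J + J\right)\right)}{J - \left(\frac{9}{2} + \frac{9 J}{2}\right)} = \frac{J + \left(2 + J 2 J\right)}{- \frac{9}{2} - \frac{7 J}{2}} = \frac{J + \left(2 + 2 J^{2}\right)}{- \frac{9}{2} - \frac{7 J}{2}} = \frac{2 + J + 2 J^{2}}{- \frac{9}{2} - \frac{7 J}{2}}$)
$- 2050 \sqrt{-5 + g{\left(5 \right)}} = - 2050 \sqrt{-5 + \frac{2 \left(2 + 5 + 2 \cdot 5^{2}\right)}{-9 - 35}} = - 2050 \sqrt{-5 + \frac{2 \left(2 + 5 + 2 \cdot 25\right)}{-9 - 35}} = - 2050 \sqrt{-5 + \frac{2 \left(2 + 5 + 50\right)}{-44}} = - 2050 \sqrt{-5 + 2 \left(- \frac{1}{44}\right) 57} = - 2050 \sqrt{-5 - \frac{57}{22}} = - 2050 \sqrt{- \frac{167}{22}} = - 2050 \frac{i \sqrt{3674}}{22} = - \frac{1025 i \sqrt{3674}}{11}$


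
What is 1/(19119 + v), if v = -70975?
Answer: -1/51856 ≈ -1.9284e-5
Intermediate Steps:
1/(19119 + v) = 1/(19119 - 70975) = 1/(-51856) = -1/51856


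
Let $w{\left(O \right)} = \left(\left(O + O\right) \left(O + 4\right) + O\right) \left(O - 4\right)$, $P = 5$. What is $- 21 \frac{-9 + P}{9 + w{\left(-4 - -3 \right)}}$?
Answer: $\frac{21}{11} \approx 1.9091$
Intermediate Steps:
$w{\left(O \right)} = \left(-4 + O\right) \left(O + 2 O \left(4 + O\right)\right)$ ($w{\left(O \right)} = \left(2 O \left(4 + O\right) + O\right) \left(-4 + O\right) = \left(O + 2 O \left(4 + O\right)\right) \left(-4 + O\right) = \left(-4 + O\right) \left(O + 2 O \left(4 + O\right)\right)$)
$- 21 \frac{-9 + P}{9 + w{\left(-4 - -3 \right)}} = - 21 \frac{-9 + 5}{9 + \left(-4 - -3\right) \left(-36 - 1 + 2 \left(-4 - -3\right)^{2}\right)} = - 21 \left(- \frac{4}{9 + \left(-4 + 3\right) \left(-36 + \left(-4 + 3\right) + 2 \left(-4 + 3\right)^{2}\right)}\right) = - 21 \left(- \frac{4}{9 - \left(-36 - 1 + 2 \left(-1\right)^{2}\right)}\right) = - 21 \left(- \frac{4}{9 - \left(-36 - 1 + 2 \cdot 1\right)}\right) = - 21 \left(- \frac{4}{9 - \left(-36 - 1 + 2\right)}\right) = - 21 \left(- \frac{4}{9 - -35}\right) = - 21 \left(- \frac{4}{9 + 35}\right) = - 21 \left(- \frac{4}{44}\right) = - 21 \left(\left(-4\right) \frac{1}{44}\right) = \left(-21\right) \left(- \frac{1}{11}\right) = \frac{21}{11}$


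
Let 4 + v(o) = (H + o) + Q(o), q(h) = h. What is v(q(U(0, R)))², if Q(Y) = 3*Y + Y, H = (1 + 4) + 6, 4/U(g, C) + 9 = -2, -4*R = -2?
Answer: 3249/121 ≈ 26.851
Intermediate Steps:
R = ½ (R = -¼*(-2) = ½ ≈ 0.50000)
U(g, C) = -4/11 (U(g, C) = 4/(-9 - 2) = 4/(-11) = 4*(-1/11) = -4/11)
H = 11 (H = 5 + 6 = 11)
Q(Y) = 4*Y
v(o) = 7 + 5*o (v(o) = -4 + ((11 + o) + 4*o) = -4 + (11 + 5*o) = 7 + 5*o)
v(q(U(0, R)))² = (7 + 5*(-4/11))² = (7 - 20/11)² = (57/11)² = 3249/121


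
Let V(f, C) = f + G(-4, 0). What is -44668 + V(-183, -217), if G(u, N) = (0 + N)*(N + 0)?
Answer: -44851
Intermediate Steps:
G(u, N) = N² (G(u, N) = N*N = N²)
V(f, C) = f (V(f, C) = f + 0² = f + 0 = f)
-44668 + V(-183, -217) = -44668 - 183 = -44851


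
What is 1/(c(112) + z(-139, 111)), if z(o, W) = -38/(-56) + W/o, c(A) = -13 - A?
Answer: -3892/486967 ≈ -0.0079923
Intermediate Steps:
z(o, W) = 19/28 + W/o (z(o, W) = -38*(-1/56) + W/o = 19/28 + W/o)
1/(c(112) + z(-139, 111)) = 1/((-13 - 1*112) + (19/28 + 111/(-139))) = 1/((-13 - 112) + (19/28 + 111*(-1/139))) = 1/(-125 + (19/28 - 111/139)) = 1/(-125 - 467/3892) = 1/(-486967/3892) = -3892/486967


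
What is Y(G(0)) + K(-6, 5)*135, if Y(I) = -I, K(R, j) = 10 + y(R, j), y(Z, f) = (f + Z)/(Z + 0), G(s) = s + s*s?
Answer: 2745/2 ≈ 1372.5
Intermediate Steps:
G(s) = s + s²
y(Z, f) = (Z + f)/Z
K(R, j) = 10 + (R + j)/R
Y(G(0)) + K(-6, 5)*135 = -0*(1 + 0) + (11 + 5/(-6))*135 = -0 + (11 + 5*(-⅙))*135 = -1*0 + (11 - ⅚)*135 = 0 + (61/6)*135 = 0 + 2745/2 = 2745/2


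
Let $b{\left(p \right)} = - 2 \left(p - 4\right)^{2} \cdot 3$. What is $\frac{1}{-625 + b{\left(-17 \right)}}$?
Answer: $- \frac{1}{3271} \approx -0.00030572$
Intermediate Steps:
$b{\left(p \right)} = - 6 \left(-4 + p\right)^{2}$ ($b{\left(p \right)} = - 2 \left(-4 + p\right)^{2} \cdot 3 = - 6 \left(-4 + p\right)^{2}$)
$\frac{1}{-625 + b{\left(-17 \right)}} = \frac{1}{-625 - 6 \left(-4 - 17\right)^{2}} = \frac{1}{-625 - 6 \left(-21\right)^{2}} = \frac{1}{-625 - 2646} = \frac{1}{-3271} = - \frac{1}{3271}$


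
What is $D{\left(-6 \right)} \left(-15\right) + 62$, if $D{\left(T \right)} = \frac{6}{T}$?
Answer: $77$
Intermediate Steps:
$D{\left(-6 \right)} \left(-15\right) + 62 = \frac{6}{-6} \left(-15\right) + 62 = 6 \left(- \frac{1}{6}\right) \left(-15\right) + 62 = \left(-1\right) \left(-15\right) + 62 = 15 + 62 = 77$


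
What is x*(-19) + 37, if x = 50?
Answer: -913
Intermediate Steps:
x*(-19) + 37 = 50*(-19) + 37 = -950 + 37 = -913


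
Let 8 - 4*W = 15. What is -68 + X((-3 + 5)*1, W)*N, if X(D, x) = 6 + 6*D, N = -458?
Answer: -8312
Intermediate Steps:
W = -7/4 (W = 2 - ¼*15 = 2 - 15/4 = -7/4 ≈ -1.7500)
-68 + X((-3 + 5)*1, W)*N = -68 + (6 + 6*((-3 + 5)*1))*(-458) = -68 + (6 + 6*(2*1))*(-458) = -68 + (6 + 6*2)*(-458) = -68 + (6 + 12)*(-458) = -68 + 18*(-458) = -68 - 8244 = -8312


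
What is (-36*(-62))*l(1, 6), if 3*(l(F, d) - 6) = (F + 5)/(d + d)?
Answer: 13764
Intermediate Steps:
l(F, d) = 6 + (5 + F)/(6*d) (l(F, d) = 6 + ((F + 5)/(d + d))/3 = 6 + ((5 + F)/((2*d)))/3 = 6 + ((5 + F)*(1/(2*d)))/3 = 6 + ((5 + F)/(2*d))/3 = 6 + (5 + F)/(6*d))
(-36*(-62))*l(1, 6) = (-36*(-62))*((⅙)*(5 + 1 + 36*6)/6) = 2232*((⅙)*(⅙)*(5 + 1 + 216)) = 2232*((⅙)*(⅙)*222) = 2232*(37/6) = 13764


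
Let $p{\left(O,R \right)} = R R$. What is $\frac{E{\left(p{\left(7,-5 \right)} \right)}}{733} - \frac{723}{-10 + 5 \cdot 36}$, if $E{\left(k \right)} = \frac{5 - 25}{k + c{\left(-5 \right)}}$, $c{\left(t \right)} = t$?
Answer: $- \frac{530129}{124610} \approx -4.2543$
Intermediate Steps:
$p{\left(O,R \right)} = R^{2}$
$E{\left(k \right)} = - \frac{20}{-5 + k}$ ($E{\left(k \right)} = \frac{5 - 25}{k - 5} = - \frac{20}{-5 + k}$)
$\frac{E{\left(p{\left(7,-5 \right)} \right)}}{733} - \frac{723}{-10 + 5 \cdot 36} = \frac{\left(-20\right) \frac{1}{-5 + \left(-5\right)^{2}}}{733} - \frac{723}{-10 + 5 \cdot 36} = - \frac{20}{-5 + 25} \cdot \frac{1}{733} - \frac{723}{-10 + 180} = - \frac{20}{20} \cdot \frac{1}{733} - \frac{723}{170} = \left(-20\right) \frac{1}{20} \cdot \frac{1}{733} - \frac{723}{170} = \left(-1\right) \frac{1}{733} - \frac{723}{170} = - \frac{1}{733} - \frac{723}{170} = - \frac{530129}{124610}$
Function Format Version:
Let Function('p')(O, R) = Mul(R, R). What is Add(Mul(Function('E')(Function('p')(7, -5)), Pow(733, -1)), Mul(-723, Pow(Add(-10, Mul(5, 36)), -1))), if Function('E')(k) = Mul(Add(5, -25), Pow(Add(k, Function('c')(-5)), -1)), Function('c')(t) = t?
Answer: Rational(-530129, 124610) ≈ -4.2543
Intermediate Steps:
Function('p')(O, R) = Pow(R, 2)
Function('E')(k) = Mul(-20, Pow(Add(-5, k), -1)) (Function('E')(k) = Mul(Add(5, -25), Pow(Add(k, -5), -1)) = Mul(-20, Pow(Add(-5, k), -1)))
Add(Mul(Function('E')(Function('p')(7, -5)), Pow(733, -1)), Mul(-723, Pow(Add(-10, Mul(5, 36)), -1))) = Add(Mul(Mul(-20, Pow(Add(-5, Pow(-5, 2)), -1)), Pow(733, -1)), Mul(-723, Pow(Add(-10, Mul(5, 36)), -1))) = Add(Mul(Mul(-20, Pow(Add(-5, 25), -1)), Rational(1, 733)), Mul(-723, Pow(Add(-10, 180), -1))) = Add(Mul(Mul(-20, Pow(20, -1)), Rational(1, 733)), Mul(-723, Pow(170, -1))) = Add(Mul(Mul(-20, Rational(1, 20)), Rational(1, 733)), Mul(-723, Rational(1, 170))) = Add(Mul(-1, Rational(1, 733)), Rational(-723, 170)) = Add(Rational(-1, 733), Rational(-723, 170)) = Rational(-530129, 124610)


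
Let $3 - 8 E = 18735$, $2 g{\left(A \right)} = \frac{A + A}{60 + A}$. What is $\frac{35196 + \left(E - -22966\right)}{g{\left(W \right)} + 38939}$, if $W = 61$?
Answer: $\frac{13508561}{9423360} \approx 1.4335$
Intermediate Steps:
$g{\left(A \right)} = \frac{A}{60 + A}$ ($g{\left(A \right)} = \frac{\left(A + A\right) \frac{1}{60 + A}}{2} = \frac{2 A \frac{1}{60 + A}}{2} = \frac{A}{60 + A}$)
$E = - \frac{4683}{2}$ ($E = \frac{3}{8} - \frac{18735}{8} = - \frac{4683}{2} \approx -2341.5$)
$\frac{35196 + \left(E - -22966\right)}{g{\left(W \right)} + 38939} = \frac{35196 - - \frac{41249}{2}}{\frac{61}{60 + 61} + 38939} = \frac{35196 + \left(- \frac{4683}{2} + 22966\right)}{\frac{61}{121} + 38939} = \frac{35196 + \frac{41249}{2}}{61 \cdot \frac{1}{121} + 38939} = \frac{111641}{2 \left(\frac{61}{121} + 38939\right)} = \frac{111641}{2 \cdot \frac{4711680}{121}} = \frac{111641}{2} \cdot \frac{121}{4711680} = \frac{13508561}{9423360}$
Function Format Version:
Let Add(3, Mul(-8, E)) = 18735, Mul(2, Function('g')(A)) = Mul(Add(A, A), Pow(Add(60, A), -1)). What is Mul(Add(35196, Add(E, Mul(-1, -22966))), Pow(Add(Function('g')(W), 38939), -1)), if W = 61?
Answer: Rational(13508561, 9423360) ≈ 1.4335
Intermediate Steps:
Function('g')(A) = Mul(A, Pow(Add(60, A), -1)) (Function('g')(A) = Mul(Rational(1, 2), Mul(Add(A, A), Pow(Add(60, A), -1))) = Mul(Rational(1, 2), Mul(Mul(2, A), Pow(Add(60, A), -1))) = Mul(Rational(1, 2), Mul(2, A, Pow(Add(60, A), -1))) = Mul(A, Pow(Add(60, A), -1)))
E = Rational(-4683, 2) (E = Add(Rational(3, 8), Mul(Rational(-1, 8), 18735)) = Add(Rational(3, 8), Rational(-18735, 8)) = Rational(-4683, 2) ≈ -2341.5)
Mul(Add(35196, Add(E, Mul(-1, -22966))), Pow(Add(Function('g')(W), 38939), -1)) = Mul(Add(35196, Add(Rational(-4683, 2), Mul(-1, -22966))), Pow(Add(Mul(61, Pow(Add(60, 61), -1)), 38939), -1)) = Mul(Add(35196, Add(Rational(-4683, 2), 22966)), Pow(Add(Mul(61, Pow(121, -1)), 38939), -1)) = Mul(Add(35196, Rational(41249, 2)), Pow(Add(Mul(61, Rational(1, 121)), 38939), -1)) = Mul(Rational(111641, 2), Pow(Add(Rational(61, 121), 38939), -1)) = Mul(Rational(111641, 2), Pow(Rational(4711680, 121), -1)) = Mul(Rational(111641, 2), Rational(121, 4711680)) = Rational(13508561, 9423360)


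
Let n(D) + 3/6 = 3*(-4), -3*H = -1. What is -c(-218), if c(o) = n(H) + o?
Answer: 461/2 ≈ 230.50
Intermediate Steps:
H = ⅓ (H = -⅓*(-1) = ⅓ ≈ 0.33333)
n(D) = -25/2 (n(D) = -½ + 3*(-4) = -½ - 12 = -25/2)
c(o) = -25/2 + o
-c(-218) = -(-25/2 - 218) = -1*(-461/2) = 461/2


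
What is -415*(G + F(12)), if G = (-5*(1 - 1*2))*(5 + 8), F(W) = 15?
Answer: -33200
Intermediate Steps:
G = 65 (G = -5*(1 - 2)*13 = -5*(-1)*13 = 5*13 = 65)
-415*(G + F(12)) = -415*(65 + 15) = -415*80 = -33200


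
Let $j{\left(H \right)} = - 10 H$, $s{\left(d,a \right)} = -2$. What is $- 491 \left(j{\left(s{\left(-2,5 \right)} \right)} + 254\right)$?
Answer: $-134534$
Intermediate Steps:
$- 491 \left(j{\left(s{\left(-2,5 \right)} \right)} + 254\right) = - 491 \left(\left(-10\right) \left(-2\right) + 254\right) = - 491 \left(20 + 254\right) = \left(-491\right) 274 = -134534$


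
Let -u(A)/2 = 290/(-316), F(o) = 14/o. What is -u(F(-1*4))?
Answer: -145/79 ≈ -1.8354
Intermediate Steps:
u(A) = 145/79 (u(A) = -580/(-316) = -580*(-1)/316 = -2*(-145/158) = 145/79)
-u(F(-1*4)) = -1*145/79 = -145/79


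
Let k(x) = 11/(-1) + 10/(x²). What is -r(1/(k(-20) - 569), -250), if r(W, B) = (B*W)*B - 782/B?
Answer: 303429191/2899875 ≈ 104.64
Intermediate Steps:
k(x) = -11 + 10/x² (k(x) = 11*(-1) + 10/x² = -11 + 10/x²)
r(W, B) = -782/B + W*B² (r(W, B) = W*B² - 782/B = -782/B + W*B²)
-r(1/(k(-20) - 569), -250) = -(-782 + (-250)³/((-11 + 10/(-20)²) - 569))/(-250) = -(-1)*(-782 - 15625000/((-11 + 10*(1/400)) - 569))/250 = -(-1)*(-782 - 15625000/((-11 + 1/40) - 569))/250 = -(-1)*(-782 - 15625000/(-439/40 - 569))/250 = -(-1)*(-782 - 15625000/(-23199/40))/250 = -(-1)*(-782 - 40/23199*(-15625000))/250 = -(-1)*(-782 + 625000000/23199)/250 = -(-1)*606858382/(250*23199) = -1*(-303429191/2899875) = 303429191/2899875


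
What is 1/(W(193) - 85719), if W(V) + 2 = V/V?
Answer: -1/85720 ≈ -1.1666e-5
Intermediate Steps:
W(V) = -1 (W(V) = -2 + V/V = -2 + 1 = -1)
1/(W(193) - 85719) = 1/(-1 - 85719) = 1/(-85720) = -1/85720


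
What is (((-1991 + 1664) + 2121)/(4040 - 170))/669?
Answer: 299/431505 ≈ 0.00069292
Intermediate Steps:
(((-1991 + 1664) + 2121)/(4040 - 170))/669 = ((-327 + 2121)/3870)*(1/669) = (1794*(1/3870))*(1/669) = (299/645)*(1/669) = 299/431505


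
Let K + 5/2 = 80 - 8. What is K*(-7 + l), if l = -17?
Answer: -1668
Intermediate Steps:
K = 139/2 (K = -5/2 + (80 - 8) = -5/2 + 72 = 139/2 ≈ 69.500)
K*(-7 + l) = 139*(-7 - 17)/2 = (139/2)*(-24) = -1668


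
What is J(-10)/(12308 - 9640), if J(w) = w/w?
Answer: 1/2668 ≈ 0.00037481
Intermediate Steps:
J(w) = 1
J(-10)/(12308 - 9640) = 1/(12308 - 9640) = 1/2668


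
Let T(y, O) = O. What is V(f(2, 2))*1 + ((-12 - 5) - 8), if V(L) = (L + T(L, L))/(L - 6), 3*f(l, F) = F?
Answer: -101/4 ≈ -25.250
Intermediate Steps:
f(l, F) = F/3
V(L) = 2*L/(-6 + L) (V(L) = (L + L)/(L - 6) = (2*L)/(-6 + L) = 2*L/(-6 + L))
V(f(2, 2))*1 + ((-12 - 5) - 8) = (2*((⅓)*2)/(-6 + (⅓)*2))*1 + ((-12 - 5) - 8) = (2*(⅔)/(-6 + ⅔))*1 + (-17 - 8) = (2*(⅔)/(-16/3))*1 - 25 = (2*(⅔)*(-3/16))*1 - 25 = -¼*1 - 25 = -¼ - 25 = -101/4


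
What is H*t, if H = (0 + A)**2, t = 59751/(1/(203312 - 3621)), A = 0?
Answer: 0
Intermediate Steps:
t = 11931736941 (t = 59751/(1/199691) = 59751*199691 = 11931736941)
H = 0 (H = (0 + 0)**2 = 0**2 = 0)
H*t = 0*11931736941 = 0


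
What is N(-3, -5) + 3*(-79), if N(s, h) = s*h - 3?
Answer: -225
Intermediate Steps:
N(s, h) = -3 + h*s (N(s, h) = h*s - 3 = -3 + h*s)
N(-3, -5) + 3*(-79) = (-3 - 5*(-3)) + 3*(-79) = (-3 + 15) - 237 = 12 - 237 = -225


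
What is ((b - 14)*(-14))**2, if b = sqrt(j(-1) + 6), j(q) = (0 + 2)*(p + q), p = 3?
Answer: 40376 - 5488*sqrt(10) ≈ 23021.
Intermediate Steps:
j(q) = 6 + 2*q (j(q) = (0 + 2)*(3 + q) = 2*(3 + q) = 6 + 2*q)
b = sqrt(10) (b = sqrt((6 + 2*(-1)) + 6) = sqrt((6 - 2) + 6) = sqrt(4 + 6) = sqrt(10) ≈ 3.1623)
((b - 14)*(-14))**2 = ((sqrt(10) - 14)*(-14))**2 = ((-14 + sqrt(10))*(-14))**2 = (196 - 14*sqrt(10))**2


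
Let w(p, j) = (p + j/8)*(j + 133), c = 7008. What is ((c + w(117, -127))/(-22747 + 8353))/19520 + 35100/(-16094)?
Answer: -505753868707/231894632960 ≈ -2.1810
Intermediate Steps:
w(p, j) = (133 + j)*(p + j/8) (w(p, j) = (p + j*(⅛))*(133 + j) = (p + j/8)*(133 + j) = (133 + j)*(p + j/8))
((c + w(117, -127))/(-22747 + 8353))/19520 + 35100/(-16094) = ((7008 + (133*117 + (⅛)*(-127)² + (133/8)*(-127) - 127*117))/(-22747 + 8353))/19520 + 35100/(-16094) = ((7008 + (15561 + (⅛)*16129 - 16891/8 - 14859))/(-14394))*(1/19520) + 35100*(-1/16094) = ((7008 + (15561 + 16129/8 - 16891/8 - 14859))*(-1/14394))*(1/19520) - 1350/619 = ((7008 + 2427/4)*(-1/14394))*(1/19520) - 1350/619 = ((30459/4)*(-1/14394))*(1/19520) - 1350/619 = -10153/19192*1/19520 - 1350/619 = -10153/374627840 - 1350/619 = -505753868707/231894632960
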